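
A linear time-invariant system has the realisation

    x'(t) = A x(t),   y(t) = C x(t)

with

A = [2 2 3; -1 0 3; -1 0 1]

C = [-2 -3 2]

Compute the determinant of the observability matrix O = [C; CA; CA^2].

CA = [[-3, -4, -13]]
CA^2 = [[11, -6, -34]]
Observability matrix O = [C; CA; CA^2] = [[-2, -3, 2], [-3, -4, -13], [11, -6, -34]]
Expanding along the first row, det(O) = (-2)·((-4)·(-34) - (-13)·(-6)) - (-3)·((-3)·(-34) - (-13)·11) + 2·((-3)·(-6) - (-4)·11) = (-2)·58 - (-3)·245 + 2·62 = 743
Since det(O) ≠ 0, rank(O) = 3 and the system is completely observable.

743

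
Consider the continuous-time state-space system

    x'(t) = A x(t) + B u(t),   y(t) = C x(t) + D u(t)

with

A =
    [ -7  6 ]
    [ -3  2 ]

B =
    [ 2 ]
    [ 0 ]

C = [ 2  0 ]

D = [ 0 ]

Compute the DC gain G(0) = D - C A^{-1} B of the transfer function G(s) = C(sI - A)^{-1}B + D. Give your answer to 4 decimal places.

-2.0000

G(0) = C(-A)^{-1}B + D = -C A^{-1} B + D.
det A = 4, so A^{-1} = (1/4)·adj(A) = [[1/2, -3/2], [3/4, -7/4]]
A^{-1} B = [1, 3/2]^T
C A^{-1} B = 2
G(0) = D - C A^{-1} B = 0 - (2) = -2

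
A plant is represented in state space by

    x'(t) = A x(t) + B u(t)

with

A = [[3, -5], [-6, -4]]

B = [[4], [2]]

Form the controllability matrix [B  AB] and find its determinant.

AB = [[2], [-32]]
Controllability matrix C = [B  AB] = [[4, 2], [2, -32]]
det(C) = 4·(-32) - 2·2 = -128 - 4 = -132
Since det(C) ≠ 0, rank(C) = 2 and the system is completely controllable.

-132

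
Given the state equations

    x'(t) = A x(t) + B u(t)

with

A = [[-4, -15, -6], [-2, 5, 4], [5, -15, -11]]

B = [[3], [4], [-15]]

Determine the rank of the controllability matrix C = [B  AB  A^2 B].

AB = [[18], [-46], [120]]
A^2B = [[-102], [214], [-540]]
Controllability matrix C = [B  AB  A^2B] = [[3, 18, -102], [4, -46, 214], [-15, 120, -540]]
The rows r1, r2, r3 of C are linearly dependent: r1 + 3·r2 + r3 = 0 (check each entry), so rank(C) ≤ 2.
The 2×2 minor from rows 1, 2, columns 1, 2 is 3·(-46) - 18·4 = -138 - 72 = -210 ≠ 0, so rank(C) = 2.
rank(C) = 2 < n = 3, so the pair (A, B) is not completely controllable.

2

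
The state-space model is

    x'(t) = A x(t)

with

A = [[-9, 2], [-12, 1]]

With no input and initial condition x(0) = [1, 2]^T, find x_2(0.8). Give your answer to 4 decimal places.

0.0366

det(sI - A) = s^2 - (tr A)s + det A, with tr A = (-9) + 1 = -8 and det A = (-9)·1 - 2·(-12) = -9 - (-24) = 15.
So p(s) = det(sI - A) = s^2 + 8s + 15.
Factor s^2 + 8s + 15: two numbers with sum -8 and product 15 are -3 and -5, so s^2 + 8s + 15 = (s + 3)(s + 5).
Hence p(s) = (s + 3) (s + 5), with roots -5, -3.
The eigenvalues -5, -3 are distinct and real, so A is diagonalisable and x(t) = e^{At} x(0) = V diag(e^{λ_i t}) V^{-1} x(0), where the columns of V are the eigenvectors.
λ = -5: A - (-5)I = [[-4, 2], [-12, 6]]. Row 1 gives (-4)·v1 + 2·v2 = 0, so take v_1 = [1, 2]^T.
λ = -3: A - (-3)I = [[-6, 2], [-12, 4]]. Row 1 gives (-6)·v1 + 2·v2 = 0, so take v_2 = [1, 3]^T.
V = [v_1 v_2] = [[1, 1], [2, 3]] has det V = 1, so V^{-1} = adj(V)/det V = [[3, -1], [-2, 1]].
Modal coordinates z(0) = V^{-1} x(0): 3·1 + (-1)·2 = 1; (-2)·1 + 1·2 = 0; so z(0) = [1, 0]^T.
x_2(t) = Σ_i (v_i)_2 · z_i(0) · e^{λ_i t} (row 2 of V times the modal terms).
x_2(0.8) = 2·1·e^{-5·0.8} + 3·0·e^{-3·0.8} = 2·0.018316 + 0·0.090718 = 0.0366.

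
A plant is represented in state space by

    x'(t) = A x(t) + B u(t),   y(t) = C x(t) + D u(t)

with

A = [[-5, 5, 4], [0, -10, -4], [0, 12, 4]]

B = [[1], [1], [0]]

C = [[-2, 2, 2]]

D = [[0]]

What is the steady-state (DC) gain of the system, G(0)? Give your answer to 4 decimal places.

0.2000

G(0) = C(-A)^{-1}B + D = -C A^{-1} B + D.
det A = -40, so A^{-1} = (1/-40)·adj(A) = [[-1/5, -7/10, -1/2], [0, 1/2, 1/2], [0, -3/2, -5/4]]
A^{-1} B = [-9/10, 1/2, -3/2]^T
C A^{-1} B = -1/5
G(0) = D - C A^{-1} B = 0 - (-1/5) = 1/5 ≈ 0.2000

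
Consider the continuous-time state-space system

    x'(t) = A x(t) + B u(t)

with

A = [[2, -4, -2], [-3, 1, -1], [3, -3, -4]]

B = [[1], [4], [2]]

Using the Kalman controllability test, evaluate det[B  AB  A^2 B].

AB = [[-18], [-1], [-17]]
A^2B = [[2], [70], [17]]
Controllability matrix C = [B  AB  A^2B] = [[1, -18, 2], [4, -1, 70], [2, -17, 17]]
Expanding along the first row, det(C) = 1·((-1)·17 - 70·(-17)) - (-18)·(4·17 - 70·2) + 2·(4·(-17) - (-1)·2) = 1·1173 - (-18)·(-72) + 2·(-66) = -255
Since det(C) ≠ 0, rank(C) = 3 and the system is completely controllable.

-255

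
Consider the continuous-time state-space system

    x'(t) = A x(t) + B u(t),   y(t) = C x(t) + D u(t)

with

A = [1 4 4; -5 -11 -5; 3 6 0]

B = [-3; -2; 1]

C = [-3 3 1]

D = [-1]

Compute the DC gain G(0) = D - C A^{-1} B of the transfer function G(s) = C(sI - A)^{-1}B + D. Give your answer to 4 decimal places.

G(0) = C(-A)^{-1}B + D = -C A^{-1} B + D.
det A = -18, so A^{-1} = (1/-18)·adj(A) = [[-5/3, -4/3, -4/3], [5/6, 2/3, 5/6], [-1/6, -1/3, -1/2]]
A^{-1} B = [19/3, -3, 2/3]^T
C A^{-1} B = -82/3
G(0) = D - C A^{-1} B = -1 - (-82/3) = 79/3 ≈ 26.3333

26.3333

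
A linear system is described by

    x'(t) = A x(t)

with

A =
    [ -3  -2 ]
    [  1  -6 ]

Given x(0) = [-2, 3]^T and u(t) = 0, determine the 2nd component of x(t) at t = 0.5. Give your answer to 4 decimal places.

-0.0200

det(sI - A) = s^2 - (tr A)s + det A, with tr A = (-3) + (-6) = -9 and det A = (-3)·(-6) - (-2)·1 = 18 - (-2) = 20.
So p(s) = det(sI - A) = s^2 + 9s + 20.
Factor s^2 + 9s + 20: two numbers with sum -9 and product 20 are -4 and -5, so s^2 + 9s + 20 = (s + 4)(s + 5).
Hence p(s) = (s + 4) (s + 5), with roots -5, -4.
The eigenvalues -5, -4 are distinct and real, so A is diagonalisable and x(t) = e^{At} x(0) = V diag(e^{λ_i t}) V^{-1} x(0), where the columns of V are the eigenvectors.
λ = -5: A - (-5)I = [[2, -2], [1, -1]]. Row 1 gives 2·v1 + (-2)·v2 = 0, so take v_1 = [-1, -1]^T.
λ = -4: A - (-4)I = [[1, -2], [1, -2]]. Row 1 gives 1·v1 + (-2)·v2 = 0, so take v_2 = [-2, -1]^T.
V = [v_1 v_2] = [[-1, -2], [-1, -1]] has det V = -1, so V^{-1} = adj(V)/det V = [[1, -2], [-1, 1]].
Modal coordinates z(0) = V^{-1} x(0): 1·(-2) + (-2)·3 = -8; (-1)·(-2) + 1·3 = 5; so z(0) = [-8, 5]^T.
x_2(t) = Σ_i (v_i)_2 · z_i(0) · e^{λ_i t} (row 2 of V times the modal terms).
x_2(0.5) = (-1)·(-8)·e^{-5·0.5} + (-1)·5·e^{-4·0.5} = 8·0.082085 + (-5)·0.135335 = -0.0200.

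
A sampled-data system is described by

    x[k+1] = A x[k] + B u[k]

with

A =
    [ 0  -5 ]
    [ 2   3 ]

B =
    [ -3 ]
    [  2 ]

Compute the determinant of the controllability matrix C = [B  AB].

AB = [[-10], [0]]
Controllability matrix C = [B  AB] = [[-3, -10], [2, 0]]
det(C) = (-3)·0 - (-10)·2 = 0 - (-20) = 20
Since det(C) ≠ 0, rank(C) = 2 and the system is completely controllable.

20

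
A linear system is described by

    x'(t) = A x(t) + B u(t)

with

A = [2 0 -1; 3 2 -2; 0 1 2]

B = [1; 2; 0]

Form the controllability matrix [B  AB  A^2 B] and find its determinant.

9

AB = [[2], [7], [2]]
A^2B = [[2], [16], [11]]
Controllability matrix C = [B  AB  A^2B] = [[1, 2, 2], [2, 7, 16], [0, 2, 11]]
Expanding along the first row, det(C) = 1·(7·11 - 16·2) - 2·(2·11 - 16·0) + 2·(2·2 - 7·0) = 1·45 - 2·22 + 2·4 = 9
Since det(C) ≠ 0, rank(C) = 3 and the system is completely controllable.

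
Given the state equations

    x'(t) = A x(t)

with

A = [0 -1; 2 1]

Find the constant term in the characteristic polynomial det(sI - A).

For a 2×2 matrix, det(sI - A) = s^2 - (tr A)s + det A.
tr A = 1, det A = 2.
So p(s) = s^2 - s + 2.
The constant term is 2.

2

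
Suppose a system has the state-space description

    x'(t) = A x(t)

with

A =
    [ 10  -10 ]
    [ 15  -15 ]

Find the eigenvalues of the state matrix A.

-5, 0

det(sI - A) = s^2 - (tr A)s + det A, with tr A = 10 + (-15) = -5 and det A = 10·(-15) - (-10)·15 = -150 - (-150) = 0.
So p(s) = det(sI - A) = s^2 + 5s.
Factor s^2 + 5s: two numbers with sum -5 and product 0 are 0 and -5, so s^2 + 5s = s(s + 5).
Hence p(s) = s (s + 5), with roots -5, 0.
At least one eigenvalue has non-negative real part, so the system is not asymptotically stable.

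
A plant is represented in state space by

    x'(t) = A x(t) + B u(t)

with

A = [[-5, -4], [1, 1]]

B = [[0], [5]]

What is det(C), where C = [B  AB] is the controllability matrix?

AB = [[-20], [5]]
Controllability matrix C = [B  AB] = [[0, -20], [5, 5]]
det(C) = 0·5 - (-20)·5 = 0 - (-100) = 100
Since det(C) ≠ 0, rank(C) = 2 and the system is completely controllable.

100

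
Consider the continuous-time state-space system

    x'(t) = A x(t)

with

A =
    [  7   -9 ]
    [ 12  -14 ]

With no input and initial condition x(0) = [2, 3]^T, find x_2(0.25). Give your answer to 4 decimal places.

0.5395

det(sI - A) = s^2 - (tr A)s + det A, with tr A = 7 + (-14) = -7 and det A = 7·(-14) - (-9)·12 = -98 - (-108) = 10.
So p(s) = det(sI - A) = s^2 + 7s + 10.
Factor s^2 + 7s + 10: two numbers with sum -7 and product 10 are -2 and -5, so s^2 + 7s + 10 = (s + 2)(s + 5).
Hence p(s) = (s + 2) (s + 5), with roots -5, -2.
The eigenvalues -5, -2 are distinct and real, so A is diagonalisable and x(t) = e^{At} x(0) = V diag(e^{λ_i t}) V^{-1} x(0), where the columns of V are the eigenvectors.
λ = -5: A - (-5)I = [[12, -9], [12, -9]]. Row 1 gives 12·v1 + (-9)·v2 = 0, so take v_1 = [3, 4]^T.
λ = -2: A - (-2)I = [[9, -9], [12, -12]]. Row 1 gives 9·v1 + (-9)·v2 = 0, so take v_2 = [-1, -1]^T.
V = [v_1 v_2] = [[3, -1], [4, -1]] has det V = 1, so V^{-1} = adj(V)/det V = [[-1, 1], [-4, 3]].
Modal coordinates z(0) = V^{-1} x(0): (-1)·2 + 1·3 = 1; (-4)·2 + 3·3 = 1; so z(0) = [1, 1]^T.
x_2(t) = Σ_i (v_i)_2 · z_i(0) · e^{λ_i t} (row 2 of V times the modal terms).
x_2(0.25) = 4·1·e^{-5·0.25} + (-1)·1·e^{-2·0.25} = 4·0.286505 + (-1)·0.606531 = 0.5395.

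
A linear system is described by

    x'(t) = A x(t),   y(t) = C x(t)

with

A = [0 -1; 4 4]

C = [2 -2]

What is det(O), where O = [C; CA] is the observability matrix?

-36

CA = [[-8, -10]]
Observability matrix O = [C; CA] = [[2, -2], [-8, -10]]
det(O) = 2·(-10) - (-2)·(-8) = -20 - 16 = -36
Since det(O) ≠ 0, rank(O) = 2 and the system is completely observable.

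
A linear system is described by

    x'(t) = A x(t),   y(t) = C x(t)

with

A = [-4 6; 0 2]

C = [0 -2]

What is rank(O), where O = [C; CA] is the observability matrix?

1

CA = [[0, -4]]
Observability matrix O = [C; CA] = [[0, -2], [0, -4]]
Every row of O is a scalar multiple of row 1 = [0, -2] (multipliers 1, 2), so the rows span a one-dimensional space.
O ≠ 0, hence rank(O) = 1.
rank(O) = 1 < n = 2, so the pair (A, C) is not completely observable.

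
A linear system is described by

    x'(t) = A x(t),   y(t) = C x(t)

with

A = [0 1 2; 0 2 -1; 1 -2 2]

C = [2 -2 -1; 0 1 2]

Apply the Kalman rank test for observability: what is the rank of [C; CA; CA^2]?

3

CA = [[-1, 0, 4], [2, -2, 3]]
CA^2 = [[4, -9, 6], [3, -8, 12]]
Observability matrix O = [C; CA; CA^2] = [[2, -2, -1], [0, 1, 2], [-1, 0, 4], [2, -2, 3], [4, -9, 6], [3, -8, 12]]
Take the 3×3 submatrix of O formed by rows 1, 2, 3: [[2, -2, -1], [0, 1, 2], [-1, 0, 4]]. Its determinant is 2·(1·4 - 2·0) - (-2)·(0·4 - 2·(-1)) + (-1)·(0·0 - 1·(-1)) = 2·4 - (-2)·2 + (-1)·1 = 11 ≠ 0.
So rank(O) ≥ 3; since O has 3 columns, rank(O) = 3.
rank(O) = 3 = n, so the pair (A, C) is completely observable.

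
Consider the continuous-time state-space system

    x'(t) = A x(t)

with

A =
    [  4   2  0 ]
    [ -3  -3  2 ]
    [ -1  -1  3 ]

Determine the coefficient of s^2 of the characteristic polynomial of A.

-4

Expand det(sI - A) for the 3×3 matrix.
p(s) = s^3 - 4s^2 - s + 14.
(Check: constant term = det(-A) = (-1)^3 det A = 14; coefficient of s^2 = -tr A = -4.)
The coefficient of s^2 is -4.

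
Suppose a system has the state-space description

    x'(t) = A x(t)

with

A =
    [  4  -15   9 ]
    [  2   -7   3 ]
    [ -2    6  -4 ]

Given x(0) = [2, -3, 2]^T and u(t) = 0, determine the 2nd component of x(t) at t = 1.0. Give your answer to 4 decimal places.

0.8827

det(sI - A) = s^3 - (tr A)s^2 + (M11 + M22 + M33)s - det A, where Mii is the 2×2 principal minor of A obtained by deleting row i and column i.
tr A = 4 + (-7) + (-4) = -7; M11 = (-7)·(-4) - 3·6 = 28 - 18 = 10; M22 = 4·(-4) - 9·(-2) = -16 - (-18) = 2; M33 = 4·(-7) - (-15)·2 = -28 - (-30) = 2; sum of minors = 14.
det A = 4·((-7)·(-4) - 3·6) - (-15)·(2·(-4) - 3·(-2)) + 9·(2·6 - (-7)·(-2)) = 4·10 - (-15)·(-2) + 9·(-2) = -8.
So p(s) = det(sI - A) = s^3 + 7s^2 + 14s + 8.
Rational-root test: any integer root divides 8. Testing small divisors, s = -1 works: p(-1) = -1 + 7 + (-14) + 8 = 0, so (s + 1) is a factor.
Dividing, p(s) = (s + 1)(s^2 + 6s + 8).
Factor s^2 + 6s + 8: two numbers with sum -6 and product 8 are -2 and -4, so s^2 + 6s + 8 = (s + 2)(s + 4).
Hence p(s) = (s + 1) (s + 2) (s + 4), with roots -4, -2, -1.
The eigenvalues -4, -2, -1 are distinct and real, so A is diagonalisable and x(t) = e^{At} x(0) = V diag(e^{λ_i t}) V^{-1} x(0), where the columns of V are the eigenvectors.
λ = -4: A - (-4)I = [[8, -15, 9], [2, -3, 3], [-2, 6, 0]]. v must be orthogonal to every row; (row 1) × (row 2) = [-18, -6, 6], so take v_1 = [-3, -1, 1]^T.
λ = -2: A - (-2)I = [[6, -15, 9], [2, -5, 3], [-2, 6, -2]]. v must be orthogonal to every row; (row 1) × (row 3) = [-24, -6, 6], so take v_2 = [-4, -1, 1]^T.
λ = -1: A - (-1)I = [[5, -15, 9], [2, -6, 3], [-2, 6, -3]]. v must be orthogonal to every row; (row 1) × (row 2) = [9, 3, 0], so take v_3 = [3, 1, 0]^T.
V = [v_1 v_2 v_3] = [[-3, -4, 3], [-1, -1, 1], [1, 1, 0]] has det V = -1, so V^{-1} = adj(V)/det V = [[1, -3, 1], [-1, 3, 0], [0, 1, 1]].
Modal coordinates z(0) = V^{-1} x(0): 1·2 + (-3)·(-3) + 1·2 = 13; (-1)·2 + 3·(-3) + 0·2 = -11; 0·2 + 1·(-3) + 1·2 = -1; so z(0) = [13, -11, -1]^T.
x_2(t) = Σ_i (v_i)_2 · z_i(0) · e^{λ_i t} (row 2 of V times the modal terms).
x_2(1.0) = (-1)·13·e^{-4·1.0} + (-1)·(-11)·e^{-2·1.0} + 1·(-1)·e^{-1·1.0} = (-13)·0.018316 + 11·0.135335 + (-1)·0.367879 = 0.8827.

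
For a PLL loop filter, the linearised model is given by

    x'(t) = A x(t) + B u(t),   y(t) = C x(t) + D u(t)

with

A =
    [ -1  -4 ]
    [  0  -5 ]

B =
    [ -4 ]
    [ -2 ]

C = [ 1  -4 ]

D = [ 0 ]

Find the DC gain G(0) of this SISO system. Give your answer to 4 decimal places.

G(0) = C(-A)^{-1}B + D = -C A^{-1} B + D.
det A = 5, so A^{-1} = (1/5)·adj(A) = [[-1, 4/5], [0, -1/5]]
A^{-1} B = [12/5, 2/5]^T
C A^{-1} B = 4/5
G(0) = D - C A^{-1} B = 0 - (4/5) = -4/5 ≈ -0.8000

-0.8000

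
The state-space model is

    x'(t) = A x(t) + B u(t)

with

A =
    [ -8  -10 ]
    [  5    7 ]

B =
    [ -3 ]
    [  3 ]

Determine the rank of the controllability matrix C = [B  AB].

AB = [[-6], [6]]
Controllability matrix C = [B  AB] = [[-3, -6], [3, 6]]
Every column of C is a scalar multiple of column 1 = [-3, 3] (multipliers 1, 2), so the columns span a one-dimensional space.
C ≠ 0, hence rank(C) = 1.
rank(C) = 1 < n = 2, so the pair (A, B) is not completely controllable.

1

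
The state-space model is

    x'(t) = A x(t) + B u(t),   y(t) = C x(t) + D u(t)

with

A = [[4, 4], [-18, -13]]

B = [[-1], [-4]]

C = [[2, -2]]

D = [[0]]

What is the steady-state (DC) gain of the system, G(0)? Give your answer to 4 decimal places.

G(0) = C(-A)^{-1}B + D = -C A^{-1} B + D.
det A = 20, so A^{-1} = (1/20)·adj(A) = [[-13/20, -1/5], [9/10, 1/5]]
A^{-1} B = [29/20, -17/10]^T
C A^{-1} B = 63/10
G(0) = D - C A^{-1} B = 0 - (63/10) = -63/10 ≈ -6.3000

-6.3000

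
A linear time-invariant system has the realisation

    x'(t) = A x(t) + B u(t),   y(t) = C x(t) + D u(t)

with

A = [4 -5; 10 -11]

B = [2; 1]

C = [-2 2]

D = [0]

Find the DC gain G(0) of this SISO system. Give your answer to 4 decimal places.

G(0) = C(-A)^{-1}B + D = -C A^{-1} B + D.
det A = 6, so A^{-1} = (1/6)·adj(A) = [[-11/6, 5/6], [-5/3, 2/3]]
A^{-1} B = [-17/6, -8/3]^T
C A^{-1} B = 1/3
G(0) = D - C A^{-1} B = 0 - (1/3) = -1/3 ≈ -0.3333

-0.3333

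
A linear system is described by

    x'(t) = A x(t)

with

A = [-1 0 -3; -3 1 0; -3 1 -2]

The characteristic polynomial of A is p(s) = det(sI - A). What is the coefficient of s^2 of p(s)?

Expand det(sI - A) for the 3×3 matrix.
p(s) = s^3 + 2s^2 - 10s - 2.
(Check: constant term = det(-A) = (-1)^3 det A = -2; coefficient of s^2 = -tr A = 2.)
The coefficient of s^2 is 2.

2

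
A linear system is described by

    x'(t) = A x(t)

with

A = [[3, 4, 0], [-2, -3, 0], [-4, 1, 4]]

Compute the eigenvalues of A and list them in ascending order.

det(sI - A) = s^3 - (tr A)s^2 + (M11 + M22 + M33)s - det A, where Mii is the 2×2 principal minor of A obtained by deleting row i and column i.
tr A = 3 + (-3) + 4 = 4; M11 = (-3)·4 - 0·1 = -12 - 0 = -12; M22 = 3·4 - 0·(-4) = 12 - 0 = 12; M33 = 3·(-3) - 4·(-2) = -9 - (-8) = -1; sum of minors = -1.
det A = 3·((-3)·4 - 0·1) - 4·((-2)·4 - 0·(-4)) + 0·((-2)·1 - (-3)·(-4)) = 3·(-12) - 4·(-8) + 0·(-14) = -4.
So p(s) = det(sI - A) = s^3 - 4s^2 - s + 4.
Rational-root test: any integer root divides 4. Testing small divisors, s = -1 works: p(-1) = -1 + (-4) + 1 + 4 = 0, so (s + 1) is a factor.
Dividing, p(s) = (s + 1)(s^2 - 5s + 4).
Factor s^2 - 5s + 4: two numbers with sum 5 and product 4 are 4 and 1, so s^2 - 5s + 4 = (s - 4)(s - 1).
Hence p(s) = (s - 4) (s - 1) (s + 1), with roots -1, 1, 4.
At least one eigenvalue has non-negative real part, so the system is not asymptotically stable.

-1, 1, 4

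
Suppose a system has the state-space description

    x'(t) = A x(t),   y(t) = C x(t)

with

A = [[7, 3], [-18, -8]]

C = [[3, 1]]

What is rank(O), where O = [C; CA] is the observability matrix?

CA = [[3, 1]]
Observability matrix O = [C; CA] = [[3, 1], [3, 1]]
Every row of O is a scalar multiple of row 1 = [3, 1] (multipliers 1, 1), so the rows span a one-dimensional space.
O ≠ 0, hence rank(O) = 1.
rank(O) = 1 < n = 2, so the pair (A, C) is not completely observable.

1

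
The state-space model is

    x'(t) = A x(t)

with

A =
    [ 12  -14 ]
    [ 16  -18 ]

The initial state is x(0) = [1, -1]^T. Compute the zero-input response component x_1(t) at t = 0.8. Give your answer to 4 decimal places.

2.4578

det(sI - A) = s^2 - (tr A)s + det A, with tr A = 12 + (-18) = -6 and det A = 12·(-18) - (-14)·16 = -216 - (-224) = 8.
So p(s) = det(sI - A) = s^2 + 6s + 8.
Factor s^2 + 6s + 8: two numbers with sum -6 and product 8 are -2 and -4, so s^2 + 6s + 8 = (s + 2)(s + 4).
Hence p(s) = (s + 2) (s + 4), with roots -4, -2.
The eigenvalues -4, -2 are distinct and real, so A is diagonalisable and x(t) = e^{At} x(0) = V diag(e^{λ_i t}) V^{-1} x(0), where the columns of V are the eigenvectors.
λ = -4: A - (-4)I = [[16, -14], [16, -14]]. Row 1 gives 16·v1 + (-14)·v2 = 0, so take v_1 = [7, 8]^T.
λ = -2: A - (-2)I = [[14, -14], [16, -16]]. Row 1 gives 14·v1 + (-14)·v2 = 0, so take v_2 = [-1, -1]^T.
V = [v_1 v_2] = [[7, -1], [8, -1]] has det V = 1, so V^{-1} = adj(V)/det V = [[-1, 1], [-8, 7]].
Modal coordinates z(0) = V^{-1} x(0): (-1)·1 + 1·(-1) = -2; (-8)·1 + 7·(-1) = -15; so z(0) = [-2, -15]^T.
x_1(t) = Σ_i (v_i)_1 · z_i(0) · e^{λ_i t} (row 1 of V times the modal terms).
x_1(0.8) = 7·(-2)·e^{-4·0.8} + (-1)·(-15)·e^{-2·0.8} = (-14)·0.040762 + 15·0.201897 = 2.4578.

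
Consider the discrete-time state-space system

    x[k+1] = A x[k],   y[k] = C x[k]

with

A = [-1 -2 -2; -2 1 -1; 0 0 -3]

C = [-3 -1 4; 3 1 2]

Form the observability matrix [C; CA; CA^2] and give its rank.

CA = [[5, 5, -5], [-5, -5, -13]]
CA^2 = [[-15, -5, 0], [15, 5, 54]]
Observability matrix O = [C; CA; CA^2] = [[-3, -1, 4], [3, 1, 2], [5, 5, -5], [-5, -5, -13], [-15, -5, 0], [15, 5, 54]]
Take the 3×3 submatrix of O formed by rows 1, 2, 3: [[-3, -1, 4], [3, 1, 2], [5, 5, -5]]. Its determinant is (-3)·(1·(-5) - 2·5) - (-1)·(3·(-5) - 2·5) + 4·(3·5 - 1·5) = (-3)·(-15) - (-1)·(-25) + 4·10 = 60 ≠ 0.
So rank(O) ≥ 3; since O has 3 columns, rank(O) = 3.
rank(O) = 3 = n, so the pair (A, C) is completely observable.

3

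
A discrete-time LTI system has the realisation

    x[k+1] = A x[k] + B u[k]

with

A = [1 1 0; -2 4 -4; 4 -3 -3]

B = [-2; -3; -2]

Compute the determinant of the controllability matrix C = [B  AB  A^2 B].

288

AB = [[-5], [0], [7]]
A^2B = [[-5], [-18], [-41]]
Controllability matrix C = [B  AB  A^2B] = [[-2, -5, -5], [-3, 0, -18], [-2, 7, -41]]
Expanding along the first row, det(C) = (-2)·(0·(-41) - (-18)·7) - (-5)·((-3)·(-41) - (-18)·(-2)) + (-5)·((-3)·7 - 0·(-2)) = (-2)·126 - (-5)·87 + (-5)·(-21) = 288
Since det(C) ≠ 0, rank(C) = 3 and the system is completely controllable.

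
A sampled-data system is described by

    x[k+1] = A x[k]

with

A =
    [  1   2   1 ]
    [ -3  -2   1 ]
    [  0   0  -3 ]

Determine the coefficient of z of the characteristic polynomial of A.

Expand det(zI - A) for the 3×3 matrix.
p(z) = z^3 + 4z^2 + 7z + 12.
(Check: constant term = det(-A) = (-1)^3 det A = 12; coefficient of z^2 = -tr A = 4.)
The coefficient of z is 7.

7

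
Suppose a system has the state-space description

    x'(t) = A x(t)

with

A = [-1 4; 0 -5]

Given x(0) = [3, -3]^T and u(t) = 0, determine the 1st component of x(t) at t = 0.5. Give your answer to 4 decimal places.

0.2463

det(sI - A) = s^2 - (tr A)s + det A, with tr A = (-1) + (-5) = -6 and det A = (-1)·(-5) - 4·0 = 5 - 0 = 5.
So p(s) = det(sI - A) = s^2 + 6s + 5.
Factor s^2 + 6s + 5: two numbers with sum -6 and product 5 are -1 and -5, so s^2 + 6s + 5 = (s + 1)(s + 5).
Hence p(s) = (s + 1) (s + 5), with roots -5, -1.
The eigenvalues -5, -1 are distinct and real, so A is diagonalisable and x(t) = e^{At} x(0) = V diag(e^{λ_i t}) V^{-1} x(0), where the columns of V are the eigenvectors.
λ = -5: A - (-5)I = [[4, 4], [0, 0]]. Row 1 gives 4·v1 + 4·v2 = 0, so take v_1 = [-1, 1]^T.
λ = -1: A - (-1)I = [[0, 4], [0, -4]]. Row 1 gives 0·v1 + 4·v2 = 0, so take v_2 = [1, 0]^T.
V = [v_1 v_2] = [[-1, 1], [1, 0]] has det V = -1, so V^{-1} = adj(V)/det V = [[0, 1], [1, 1]].
Modal coordinates z(0) = V^{-1} x(0): 0·3 + 1·(-3) = -3; 1·3 + 1·(-3) = 0; so z(0) = [-3, 0]^T.
x_1(t) = Σ_i (v_i)_1 · z_i(0) · e^{λ_i t} (row 1 of V times the modal terms).
x_1(0.5) = (-1)·(-3)·e^{-5·0.5} + 1·0·e^{-1·0.5} = 3·0.082085 + 0·0.606531 = 0.2463.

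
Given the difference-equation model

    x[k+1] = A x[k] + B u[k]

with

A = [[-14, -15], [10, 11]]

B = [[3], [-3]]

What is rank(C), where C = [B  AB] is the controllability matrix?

AB = [[3], [-3]]
Controllability matrix C = [B  AB] = [[3, 3], [-3, -3]]
Every column of C is a scalar multiple of column 1 = [3, -3] (multipliers 1, 1), so the columns span a one-dimensional space.
C ≠ 0, hence rank(C) = 1.
rank(C) = 1 < n = 2, so the pair (A, B) is not completely controllable.

1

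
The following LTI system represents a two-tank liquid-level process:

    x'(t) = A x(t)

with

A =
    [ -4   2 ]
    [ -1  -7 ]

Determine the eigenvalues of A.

det(sI - A) = s^2 - (tr A)s + det A, with tr A = (-4) + (-7) = -11 and det A = (-4)·(-7) - 2·(-1) = 28 - (-2) = 30.
So p(s) = det(sI - A) = s^2 + 11s + 30.
Factor s^2 + 11s + 30: two numbers with sum -11 and product 30 are -5 and -6, so s^2 + 11s + 30 = (s + 5)(s + 6).
Hence p(s) = (s + 5) (s + 6), with roots -6, -5.
All eigenvalues have negative real part, so the system is asymptotically stable.

-6, -5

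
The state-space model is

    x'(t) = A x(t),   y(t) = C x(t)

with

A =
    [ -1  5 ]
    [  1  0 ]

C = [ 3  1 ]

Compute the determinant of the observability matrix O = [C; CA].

47

CA = [[-2, 15]]
Observability matrix O = [C; CA] = [[3, 1], [-2, 15]]
det(O) = 3·15 - 1·(-2) = 45 - (-2) = 47
Since det(O) ≠ 0, rank(O) = 2 and the system is completely observable.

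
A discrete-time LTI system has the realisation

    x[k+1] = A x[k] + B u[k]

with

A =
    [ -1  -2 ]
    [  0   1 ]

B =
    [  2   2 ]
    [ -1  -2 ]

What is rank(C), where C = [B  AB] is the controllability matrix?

2

AB = [[0, 2], [-1, -2]]
Controllability matrix C = [B  AB] = [[2, 2, 0, 2], [-1, -2, -1, -2]]
Take the 2×2 submatrix of C formed by columns 1, 2: [[2, 2], [-1, -2]]. Its determinant is 2·(-2) - 2·(-1) = -4 - (-2) = -2 ≠ 0.
So rank(C) ≥ 2; since C has 2 rows, rank(C) = 2.
rank(C) = 2 = n, so the pair (A, B) is completely controllable.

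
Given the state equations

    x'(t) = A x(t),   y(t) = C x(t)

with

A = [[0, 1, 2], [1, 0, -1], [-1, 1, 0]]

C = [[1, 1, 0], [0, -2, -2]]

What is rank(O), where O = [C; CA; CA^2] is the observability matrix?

3

CA = [[1, 1, 1], [0, -2, 2]]
CA^2 = [[0, 2, 1], [-4, 2, 2]]
Observability matrix O = [C; CA; CA^2] = [[1, 1, 0], [0, -2, -2], [1, 1, 1], [0, -2, 2], [0, 2, 1], [-4, 2, 2]]
Take the 3×3 submatrix of O formed by rows 1, 2, 3: [[1, 1, 0], [0, -2, -2], [1, 1, 1]]. Its determinant is 1·((-2)·1 - (-2)·1) - 1·(0·1 - (-2)·1) + 0·(0·1 - (-2)·1) = 1·0 - 1·2 + 0·2 = -2 ≠ 0.
So rank(O) ≥ 3; since O has 3 columns, rank(O) = 3.
rank(O) = 3 = n, so the pair (A, C) is completely observable.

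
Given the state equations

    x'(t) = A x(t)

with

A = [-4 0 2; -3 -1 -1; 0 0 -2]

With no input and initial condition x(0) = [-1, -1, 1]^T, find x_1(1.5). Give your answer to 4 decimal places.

det(sI - A) = s^3 - (tr A)s^2 + (M11 + M22 + M33)s - det A, where Mii is the 2×2 principal minor of A obtained by deleting row i and column i.
tr A = (-4) + (-1) + (-2) = -7; M11 = (-1)·(-2) - (-1)·0 = 2 - 0 = 2; M22 = (-4)·(-2) - 2·0 = 8 - 0 = 8; M33 = (-4)·(-1) - 0·(-3) = 4 - 0 = 4; sum of minors = 14.
det A = (-4)·((-1)·(-2) - (-1)·0) - 0·((-3)·(-2) - (-1)·0) + 2·((-3)·0 - (-1)·0) = (-4)·2 - 0·6 + 2·0 = -8.
So p(s) = det(sI - A) = s^3 + 7s^2 + 14s + 8.
Rational-root test: any integer root divides 8. Testing small divisors, s = -1 works: p(-1) = -1 + 7 + (-14) + 8 = 0, so (s + 1) is a factor.
Dividing, p(s) = (s + 1)(s^2 + 6s + 8).
Factor s^2 + 6s + 8: two numbers with sum -6 and product 8 are -2 and -4, so s^2 + 6s + 8 = (s + 2)(s + 4).
Hence p(s) = (s + 1) (s + 2) (s + 4), with roots -4, -2, -1.
The eigenvalues -4, -2, -1 are distinct and real, so A is diagonalisable and x(t) = e^{At} x(0) = V diag(e^{λ_i t}) V^{-1} x(0), where the columns of V are the eigenvectors.
λ = -4: A - (-4)I = [[0, 0, 2], [-3, 3, -1], [0, 0, 2]]. v must be orthogonal to every row; (row 1) × (row 2) = [-6, -6, 0], so take v_1 = [1, 1, 0]^T.
λ = -2: A - (-2)I = [[-2, 0, 2], [-3, 1, -1], [0, 0, 0]]. v must be orthogonal to every row; (row 1) × (row 2) = [-2, -8, -2], so take v_2 = [1, 4, 1]^T.
λ = -1: A - (-1)I = [[-3, 0, 2], [-3, 0, -1], [0, 0, -1]]. v must be orthogonal to every row; (row 1) × (row 2) = [0, -9, 0], so take v_3 = [0, 1, 0]^T.
V = [v_1 v_2 v_3] = [[1, 1, 0], [1, 4, 1], [0, 1, 0]] has det V = -1, so V^{-1} = adj(V)/det V = [[1, 0, -1], [0, 0, 1], [-1, 1, -3]].
Modal coordinates z(0) = V^{-1} x(0): 1·(-1) + 0·(-1) + (-1)·1 = -2; 0·(-1) + 0·(-1) + 1·1 = 1; (-1)·(-1) + 1·(-1) + (-3)·1 = -3; so z(0) = [-2, 1, -3]^T.
x_1(t) = Σ_i (v_i)_1 · z_i(0) · e^{λ_i t} (row 1 of V times the modal terms).
x_1(1.5) = 1·(-2)·e^{-4·1.5} + 1·1·e^{-2·1.5} + 0·(-3)·e^{-1·1.5} = (-2)·0.002479 + 1·0.049787 + 0·0.223130 = 0.0448.

0.0448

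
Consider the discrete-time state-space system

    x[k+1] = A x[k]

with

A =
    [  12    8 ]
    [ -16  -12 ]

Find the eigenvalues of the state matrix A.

det(zI - A) = z^2 - (tr A)z + det A, with tr A = 12 + (-12) = 0 and det A = 12·(-12) - 8·(-16) = -144 - (-128) = -16.
So p(z) = det(zI - A) = z^2 - 16.
Factor z^2 - 16: two numbers with sum 0 and product -16 are 4 and -4, so z^2 - 16 = (z - 4)(z + 4).
Hence p(z) = (z - 4) (z + 4), with roots -4, 4.

-4, 4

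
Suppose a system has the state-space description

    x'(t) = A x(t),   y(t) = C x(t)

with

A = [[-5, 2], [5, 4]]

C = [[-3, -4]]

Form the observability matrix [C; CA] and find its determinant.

CA = [[-5, -22]]
Observability matrix O = [C; CA] = [[-3, -4], [-5, -22]]
det(O) = (-3)·(-22) - (-4)·(-5) = 66 - 20 = 46
Since det(O) ≠ 0, rank(O) = 2 and the system is completely observable.

46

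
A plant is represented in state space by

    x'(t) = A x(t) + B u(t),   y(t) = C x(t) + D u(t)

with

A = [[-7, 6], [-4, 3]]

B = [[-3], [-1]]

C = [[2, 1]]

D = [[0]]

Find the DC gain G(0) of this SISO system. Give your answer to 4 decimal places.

3.6667

G(0) = C(-A)^{-1}B + D = -C A^{-1} B + D.
det A = 3, so A^{-1} = (1/3)·adj(A) = [[1, -2], [4/3, -7/3]]
A^{-1} B = [-1, -5/3]^T
C A^{-1} B = -11/3
G(0) = D - C A^{-1} B = 0 - (-11/3) = 11/3 ≈ 3.6667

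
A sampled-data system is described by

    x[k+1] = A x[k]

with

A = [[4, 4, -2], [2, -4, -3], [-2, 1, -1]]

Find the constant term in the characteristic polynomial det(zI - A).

Expand det(zI - A) for the 3×3 matrix.
p(z) = z^3 + z^2 - 25z - 72.
(Check: constant term = det(-A) = (-1)^3 det A = -72; coefficient of z^2 = -tr A = 1.)
The constant term is -72.

-72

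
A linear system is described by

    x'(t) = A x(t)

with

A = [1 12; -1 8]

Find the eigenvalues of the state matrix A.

4, 5

det(sI - A) = s^2 - (tr A)s + det A, with tr A = 1 + 8 = 9 and det A = 1·8 - 12·(-1) = 8 - (-12) = 20.
So p(s) = det(sI - A) = s^2 - 9s + 20.
Factor s^2 - 9s + 20: two numbers with sum 9 and product 20 are 5 and 4, so s^2 - 9s + 20 = (s - 5)(s - 4).
Hence p(s) = (s - 5) (s - 4), with roots 4, 5.
At least one eigenvalue has non-negative real part, so the system is not asymptotically stable.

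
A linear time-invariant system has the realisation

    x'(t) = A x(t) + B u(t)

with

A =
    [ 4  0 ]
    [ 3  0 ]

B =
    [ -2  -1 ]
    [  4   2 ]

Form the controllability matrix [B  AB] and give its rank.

AB = [[-8, -4], [-6, -3]]
Controllability matrix C = [B  AB] = [[-2, -1, -8, -4], [4, 2, -6, -3]]
Take the 2×2 submatrix of C formed by columns 1, 3: [[-2, -8], [4, -6]]. Its determinant is (-2)·(-6) - (-8)·4 = 12 - (-32) = 44 ≠ 0.
So rank(C) ≥ 2; since C has 2 rows, rank(C) = 2.
rank(C) = 2 = n, so the pair (A, B) is completely controllable.

2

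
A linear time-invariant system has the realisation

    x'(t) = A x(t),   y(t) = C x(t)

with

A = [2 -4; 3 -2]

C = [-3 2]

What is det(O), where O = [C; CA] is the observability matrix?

-24

CA = [[0, 8]]
Observability matrix O = [C; CA] = [[-3, 2], [0, 8]]
det(O) = (-3)·8 - 2·0 = -24 - 0 = -24
Since det(O) ≠ 0, rank(O) = 2 and the system is completely observable.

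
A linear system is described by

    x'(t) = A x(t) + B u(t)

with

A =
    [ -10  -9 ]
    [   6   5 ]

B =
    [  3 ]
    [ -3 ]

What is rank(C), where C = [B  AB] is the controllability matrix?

AB = [[-3], [3]]
Controllability matrix C = [B  AB] = [[3, -3], [-3, 3]]
Every column of C is a scalar multiple of column 1 = [3, -3] (multipliers 1, -1), so the columns span a one-dimensional space.
C ≠ 0, hence rank(C) = 1.
rank(C) = 1 < n = 2, so the pair (A, B) is not completely controllable.

1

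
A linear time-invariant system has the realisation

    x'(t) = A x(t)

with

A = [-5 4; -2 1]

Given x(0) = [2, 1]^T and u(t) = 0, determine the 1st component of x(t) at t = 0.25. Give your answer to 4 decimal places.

det(sI - A) = s^2 - (tr A)s + det A, with tr A = (-5) + 1 = -4 and det A = (-5)·1 - 4·(-2) = -5 - (-8) = 3.
So p(s) = det(sI - A) = s^2 + 4s + 3.
Factor s^2 + 4s + 3: two numbers with sum -4 and product 3 are -1 and -3, so s^2 + 4s + 3 = (s + 1)(s + 3).
Hence p(s) = (s + 1) (s + 3), with roots -3, -1.
The eigenvalues -3, -1 are distinct and real, so A is diagonalisable and x(t) = e^{At} x(0) = V diag(e^{λ_i t}) V^{-1} x(0), where the columns of V are the eigenvectors.
λ = -3: A - (-3)I = [[-2, 4], [-2, 4]]. Row 1 gives (-2)·v1 + 4·v2 = 0, so take v_1 = [2, 1]^T.
λ = -1: A - (-1)I = [[-4, 4], [-2, 2]]. Row 1 gives (-4)·v1 + 4·v2 = 0, so take v_2 = [-1, -1]^T.
V = [v_1 v_2] = [[2, -1], [1, -1]] has det V = -1, so V^{-1} = adj(V)/det V = [[1, -1], [1, -2]].
Modal coordinates z(0) = V^{-1} x(0): 1·2 + (-1)·1 = 1; 1·2 + (-2)·1 = 0; so z(0) = [1, 0]^T.
x_1(t) = Σ_i (v_i)_1 · z_i(0) · e^{λ_i t} (row 1 of V times the modal terms).
x_1(0.25) = 2·1·e^{-3·0.25} + (-1)·0·e^{-1·0.25} = 2·0.472367 + 0·0.778801 = 0.9447.

0.9447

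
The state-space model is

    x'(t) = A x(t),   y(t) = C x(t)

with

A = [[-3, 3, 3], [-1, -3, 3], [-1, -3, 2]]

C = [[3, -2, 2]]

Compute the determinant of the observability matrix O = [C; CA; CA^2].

2699

CA = [[-9, 9, 7]]
CA^2 = [[11, -75, 14]]
Observability matrix O = [C; CA; CA^2] = [[3, -2, 2], [-9, 9, 7], [11, -75, 14]]
Expanding along the first row, det(O) = 3·(9·14 - 7·(-75)) - (-2)·((-9)·14 - 7·11) + 2·((-9)·(-75) - 9·11) = 3·651 - (-2)·(-203) + 2·576 = 2699
Since det(O) ≠ 0, rank(O) = 3 and the system is completely observable.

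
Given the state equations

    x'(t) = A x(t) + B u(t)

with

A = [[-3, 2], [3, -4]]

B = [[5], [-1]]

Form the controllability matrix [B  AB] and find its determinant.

AB = [[-17], [19]]
Controllability matrix C = [B  AB] = [[5, -17], [-1, 19]]
det(C) = 5·19 - (-17)·(-1) = 95 - 17 = 78
Since det(C) ≠ 0, rank(C) = 2 and the system is completely controllable.

78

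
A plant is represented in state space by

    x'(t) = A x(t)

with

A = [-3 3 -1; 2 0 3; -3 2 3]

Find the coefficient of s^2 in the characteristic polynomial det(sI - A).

0

Expand det(sI - A) for the 3×3 matrix.
p(s) = s^3 - 24s + 31.
(Check: constant term = det(-A) = (-1)^3 det A = 31; coefficient of s^2 = -tr A = 0.)
The coefficient of s^2 is 0.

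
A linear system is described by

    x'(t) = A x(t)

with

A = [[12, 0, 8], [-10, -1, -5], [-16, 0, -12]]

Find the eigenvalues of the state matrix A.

-4, -1, 4

det(sI - A) = s^3 - (tr A)s^2 + (M11 + M22 + M33)s - det A, where Mii is the 2×2 principal minor of A obtained by deleting row i and column i.
tr A = 12 + (-1) + (-12) = -1; M11 = (-1)·(-12) - (-5)·0 = 12 - 0 = 12; M22 = 12·(-12) - 8·(-16) = -144 - (-128) = -16; M33 = 12·(-1) - 0·(-10) = -12 - 0 = -12; sum of minors = -16.
det A = 12·((-1)·(-12) - (-5)·0) - 0·((-10)·(-12) - (-5)·(-16)) + 8·((-10)·0 - (-1)·(-16)) = 12·12 - 0·40 + 8·(-16) = 16.
So p(s) = det(sI - A) = s^3 + s^2 - 16s - 16.
Rational-root test: any integer root divides -16. Testing small divisors, s = -1 works: p(-1) = -1 + 1 + 16 + (-16) = 0, so (s + 1) is a factor.
Dividing, p(s) = (s + 1)(s^2 - 16).
Factor s^2 - 16: two numbers with sum 0 and product -16 are 4 and -4, so s^2 - 16 = (s - 4)(s + 4).
Hence p(s) = (s - 4) (s + 1) (s + 4), with roots -4, -1, 4.
At least one eigenvalue has non-negative real part, so the system is not asymptotically stable.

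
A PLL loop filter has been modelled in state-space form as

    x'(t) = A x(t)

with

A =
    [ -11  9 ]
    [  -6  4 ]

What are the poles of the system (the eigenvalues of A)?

det(sI - A) = s^2 - (tr A)s + det A, with tr A = (-11) + 4 = -7 and det A = (-11)·4 - 9·(-6) = -44 - (-54) = 10.
So p(s) = det(sI - A) = s^2 + 7s + 10.
Factor s^2 + 7s + 10: two numbers with sum -7 and product 10 are -2 and -5, so s^2 + 7s + 10 = (s + 2)(s + 5).
Hence p(s) = (s + 2) (s + 5), with roots -5, -2.
All eigenvalues have negative real part, so the system is asymptotically stable.

-5, -2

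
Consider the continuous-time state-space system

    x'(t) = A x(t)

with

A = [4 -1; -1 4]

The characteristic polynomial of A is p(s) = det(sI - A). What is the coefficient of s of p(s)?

-8

For a 2×2 matrix, det(sI - A) = s^2 - (tr A)s + det A.
tr A = 8, det A = 15.
So p(s) = s^2 - 8s + 15.
The coefficient of s is -8.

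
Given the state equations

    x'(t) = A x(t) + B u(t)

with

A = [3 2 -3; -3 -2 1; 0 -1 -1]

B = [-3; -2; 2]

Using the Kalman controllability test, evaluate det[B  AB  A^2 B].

AB = [[-19], [15], [0]]
A^2B = [[-27], [27], [-15]]
Controllability matrix C = [B  AB  A^2B] = [[-3, -19, -27], [-2, 15, 27], [2, 0, -15]]
Expanding along the first row, det(C) = (-3)·(15·(-15) - 27·0) - (-19)·((-2)·(-15) - 27·2) + (-27)·((-2)·0 - 15·2) = (-3)·(-225) - (-19)·(-24) + (-27)·(-30) = 1029
Since det(C) ≠ 0, rank(C) = 3 and the system is completely controllable.

1029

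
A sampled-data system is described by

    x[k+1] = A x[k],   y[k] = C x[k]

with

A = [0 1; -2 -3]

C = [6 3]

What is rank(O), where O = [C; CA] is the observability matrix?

1

CA = [[-6, -3]]
Observability matrix O = [C; CA] = [[6, 3], [-6, -3]]
Every row of O is a scalar multiple of row 1 = [6, 3] (multipliers 1, -1), so the rows span a one-dimensional space.
O ≠ 0, hence rank(O) = 1.
rank(O) = 1 < n = 2, so the pair (A, C) is not completely observable.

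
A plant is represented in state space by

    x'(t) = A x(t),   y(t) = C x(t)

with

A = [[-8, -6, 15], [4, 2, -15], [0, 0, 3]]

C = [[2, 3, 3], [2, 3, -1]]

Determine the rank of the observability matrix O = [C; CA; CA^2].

2

CA = [[-4, -6, -6], [-4, -6, -18]]
CA^2 = [[8, 12, 12], [8, 12, -24]]
Observability matrix O = [C; CA; CA^2] = [[2, 3, 3], [2, 3, -1], [-4, -6, -6], [-4, -6, -18], [8, 12, 12], [8, 12, -24]]
The columns c1, c2, c3 of O are linearly dependent: -3·c1 + 2·c2 = 0 (check each entry), so rank(O) ≤ 2.
The 2×2 minor from rows 1, 2, columns 1, 3 is 2·(-1) - 3·2 = -2 - 6 = -8 ≠ 0, so rank(O) = 2.
rank(O) = 2 < n = 3, so the pair (A, C) is not completely observable.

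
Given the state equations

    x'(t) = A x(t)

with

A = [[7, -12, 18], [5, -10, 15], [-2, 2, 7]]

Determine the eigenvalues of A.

-5, 4, 5

det(sI - A) = s^3 - (tr A)s^2 + (M11 + M22 + M33)s - det A, where Mii is the 2×2 principal minor of A obtained by deleting row i and column i.
tr A = 7 + (-10) + 7 = 4; M11 = (-10)·7 - 15·2 = -70 - 30 = -100; M22 = 7·7 - 18·(-2) = 49 - (-36) = 85; M33 = 7·(-10) - (-12)·5 = -70 - (-60) = -10; sum of minors = -25.
det A = 7·((-10)·7 - 15·2) - (-12)·(5·7 - 15·(-2)) + 18·(5·2 - (-10)·(-2)) = 7·(-100) - (-12)·65 + 18·(-10) = -100.
So p(s) = det(sI - A) = s^3 - 4s^2 - 25s + 100.
Rational-root test: any integer root divides 100. Testing small divisors, s = 4 works: p(4) = 64 + (-64) + (-100) + 100 = 0, so (s - 4) is a factor.
Dividing, p(s) = (s - 4)(s^2 - 25).
Factor s^2 - 25: two numbers with sum 0 and product -25 are 5 and -5, so s^2 - 25 = (s - 5)(s + 5).
Hence p(s) = (s - 5) (s - 4) (s + 5), with roots -5, 4, 5.
At least one eigenvalue has non-negative real part, so the system is not asymptotically stable.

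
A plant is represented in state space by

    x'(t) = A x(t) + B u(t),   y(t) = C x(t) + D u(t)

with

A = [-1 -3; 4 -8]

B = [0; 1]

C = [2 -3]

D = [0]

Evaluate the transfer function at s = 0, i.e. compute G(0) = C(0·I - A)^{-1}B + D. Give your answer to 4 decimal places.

-0.4500

G(0) = C(-A)^{-1}B + D = -C A^{-1} B + D.
det A = 20, so A^{-1} = (1/20)·adj(A) = [[-2/5, 3/20], [-1/5, -1/20]]
A^{-1} B = [3/20, -1/20]^T
C A^{-1} B = 9/20
G(0) = D - C A^{-1} B = 0 - (9/20) = -9/20 ≈ -0.4500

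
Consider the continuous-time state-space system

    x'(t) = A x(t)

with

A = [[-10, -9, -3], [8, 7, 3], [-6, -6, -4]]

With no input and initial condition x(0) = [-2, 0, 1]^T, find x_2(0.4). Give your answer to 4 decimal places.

-1.9001

det(sI - A) = s^3 - (tr A)s^2 + (M11 + M22 + M33)s - det A, where Mii is the 2×2 principal minor of A obtained by deleting row i and column i.
tr A = (-10) + 7 + (-4) = -7; M11 = 7·(-4) - 3·(-6) = -28 - (-18) = -10; M22 = (-10)·(-4) - (-3)·(-6) = 40 - 18 = 22; M33 = (-10)·7 - (-9)·8 = -70 - (-72) = 2; sum of minors = 14.
det A = (-10)·(7·(-4) - 3·(-6)) - (-9)·(8·(-4) - 3·(-6)) + (-3)·(8·(-6) - 7·(-6)) = (-10)·(-10) - (-9)·(-14) + (-3)·(-6) = -8.
So p(s) = det(sI - A) = s^3 + 7s^2 + 14s + 8.
Rational-root test: any integer root divides 8. Testing small divisors, s = -1 works: p(-1) = -1 + 7 + (-14) + 8 = 0, so (s + 1) is a factor.
Dividing, p(s) = (s + 1)(s^2 + 6s + 8).
Factor s^2 + 6s + 8: two numbers with sum -6 and product 8 are -2 and -4, so s^2 + 6s + 8 = (s + 2)(s + 4).
Hence p(s) = (s + 1) (s + 2) (s + 4), with roots -4, -2, -1.
The eigenvalues -4, -2, -1 are distinct and real, so A is diagonalisable and x(t) = e^{At} x(0) = V diag(e^{λ_i t}) V^{-1} x(0), where the columns of V are the eigenvectors.
λ = -4: A - (-4)I = [[-6, -9, -3], [8, 11, 3], [-6, -6, 0]]. v must be orthogonal to every row; (row 1) × (row 2) = [6, -6, 6], so take v_1 = [-1, 1, -1]^T.
λ = -2: A - (-2)I = [[-8, -9, -3], [8, 9, 3], [-6, -6, -2]]. v must be orthogonal to every row; (row 1) × (row 3) = [0, 2, -6], so take v_2 = [0, 1, -3]^T.
λ = -1: A - (-1)I = [[-9, -9, -3], [8, 8, 3], [-6, -6, -3]]. v must be orthogonal to every row; (row 1) × (row 2) = [-3, 3, 0], so take v_3 = [-1, 1, 0]^T.
V = [v_1 v_2 v_3] = [[-1, 0, -1], [1, 1, 1], [-1, -3, 0]] has det V = -1, so V^{-1} = adj(V)/det V = [[-3, -3, -1], [1, 1, 0], [2, 3, 1]].
Modal coordinates z(0) = V^{-1} x(0): (-3)·(-2) + (-3)·0 + (-1)·1 = 5; 1·(-2) + 1·0 + 0·1 = -2; 2·(-2) + 3·0 + 1·1 = -3; so z(0) = [5, -2, -3]^T.
x_2(t) = Σ_i (v_i)_2 · z_i(0) · e^{λ_i t} (row 2 of V times the modal terms).
x_2(0.4) = 1·5·e^{-4·0.4} + 1·(-2)·e^{-2·0.4} + 1·(-3)·e^{-1·0.4} = 5·0.201897 + (-2)·0.449329 + (-3)·0.670320 = -1.9001.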